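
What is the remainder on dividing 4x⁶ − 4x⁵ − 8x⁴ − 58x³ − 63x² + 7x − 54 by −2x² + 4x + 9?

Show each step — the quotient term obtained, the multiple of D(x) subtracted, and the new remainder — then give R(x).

R(x) = 9x − 9

Step 1: lead(4x⁶ − 4x⁵ − 8x⁴ − 58x³ − 63x² + 7x − 54) ÷ lead(D) = 4x⁶ ÷ −2x² = −2x⁴. Subtract (−2x⁴)·D = 4x⁶ − 8x⁵ − 18x⁴. Remainder: 4x⁵ + 10x⁴ − 58x³ − 63x² + 7x − 54.
Step 2: lead(4x⁵ + 10x⁴ − 58x³ − 63x² + 7x − 54) ÷ lead(D) = 4x⁵ ÷ −2x² = −2x³. Subtract (−2x³)·D = 4x⁵ − 8x⁴ − 18x³. Remainder: 18x⁴ − 40x³ − 63x² + 7x − 54.
Step 3: lead(18x⁴ − 40x³ − 63x² + 7x − 54) ÷ lead(D) = 18x⁴ ÷ −2x² = −9x². Subtract (−9x²)·D = 18x⁴ − 36x³ − 81x². Remainder: −4x³ + 18x² + 7x − 54.
Step 4: lead(−4x³ + 18x² + 7x − 54) ÷ lead(D) = −4x³ ÷ −2x² = 2x. Subtract (2x)·D = −4x³ + 8x² + 18x. Remainder: 10x² − 11x − 54.
Step 5: lead(10x² − 11x − 54) ÷ lead(D) = 10x² ÷ −2x² = −5. Subtract (−5)·D = 10x² − 20x − 45. Remainder: 9x − 9.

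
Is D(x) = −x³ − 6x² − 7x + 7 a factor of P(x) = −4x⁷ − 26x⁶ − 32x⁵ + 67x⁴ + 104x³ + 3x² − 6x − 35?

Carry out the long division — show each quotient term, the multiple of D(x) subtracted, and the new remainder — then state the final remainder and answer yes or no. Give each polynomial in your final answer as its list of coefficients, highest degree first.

R = [1, -7], so D(x) is not a factor of P(x). no

Step 1: lead(−4x⁷ − 26x⁶ − 32x⁵ + 67x⁴ + 104x³ + 3x² − 6x − 35) ÷ lead(D) = −4x⁷ ÷ −x³ = 4x⁴. Subtract (4x⁴)·D = −4x⁷ − 24x⁶ − 28x⁵ + 28x⁴. Remainder: −2x⁶ − 4x⁵ + 39x⁴ + 104x³ + 3x² − 6x − 35.
Step 2: lead(−2x⁶ − 4x⁵ + 39x⁴ + 104x³ + 3x² − 6x − 35) ÷ lead(D) = −2x⁶ ÷ −x³ = 2x³. Subtract (2x³)·D = −2x⁶ − 12x⁵ − 14x⁴ + 14x³. Remainder: 8x⁵ + 53x⁴ + 90x³ + 3x² − 6x − 35.
Step 3: lead(8x⁵ + 53x⁴ + 90x³ + 3x² − 6x − 35) ÷ lead(D) = 8x⁵ ÷ −x³ = −8x². Subtract (−8x²)·D = 8x⁵ + 48x⁴ + 56x³ − 56x². Remainder: 5x⁴ + 34x³ + 59x² − 6x − 35.
Step 4: lead(5x⁴ + 34x³ + 59x² − 6x − 35) ÷ lead(D) = 5x⁴ ÷ −x³ = −5x. Subtract (−5x)·D = 5x⁴ + 30x³ + 35x² − 35x. Remainder: 4x³ + 24x² + 29x − 35.
Step 5: lead(4x³ + 24x² + 29x − 35) ÷ lead(D) = 4x³ ÷ −x³ = −4. Subtract (−4)·D = 4x³ + 24x² + 28x − 28. Remainder: x − 7.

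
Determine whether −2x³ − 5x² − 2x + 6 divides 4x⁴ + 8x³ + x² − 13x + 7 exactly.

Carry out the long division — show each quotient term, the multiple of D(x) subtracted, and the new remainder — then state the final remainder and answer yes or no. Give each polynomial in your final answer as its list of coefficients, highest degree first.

Step 1: lead(4x⁴ + 8x³ + x² − 13x + 7) ÷ lead(D) = 4x⁴ ÷ −2x³ = −2x. Subtract (−2x)·D = 4x⁴ + 10x³ + 4x² − 12x. Remainder: −2x³ − 3x² − x + 7.
Step 2: lead(−2x³ − 3x² − x + 7) ÷ lead(D) = −2x³ ÷ −2x³ = 1. Subtract (1)·D = −2x³ − 5x² − 2x + 6. Remainder: 2x² + x + 1.

R = [2, 1, 1], so D(x) is not a factor of P(x). no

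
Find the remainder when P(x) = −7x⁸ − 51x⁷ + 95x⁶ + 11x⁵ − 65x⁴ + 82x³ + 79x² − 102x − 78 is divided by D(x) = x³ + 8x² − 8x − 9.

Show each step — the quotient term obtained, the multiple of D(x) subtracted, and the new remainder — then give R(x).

Step 1: lead(−7x⁸ − 51x⁷ + 95x⁶ + 11x⁵ − 65x⁴ + 82x³ + 79x² − 102x − 78) ÷ lead(D) = −7x⁸ ÷ x³ = −7x⁵. Subtract (−7x⁵)·D = −7x⁸ − 56x⁷ + 56x⁶ + 63x⁵. Remainder: 5x⁷ + 39x⁶ − 52x⁵ − 65x⁴ + 82x³ + 79x² − 102x − 78.
Step 2: lead(5x⁷ + 39x⁶ − 52x⁵ − 65x⁴ + 82x³ + 79x² − 102x − 78) ÷ lead(D) = 5x⁷ ÷ x³ = 5x⁴. Subtract (5x⁴)·D = 5x⁷ + 40x⁶ − 40x⁵ − 45x⁴. Remainder: −x⁶ − 12x⁵ − 20x⁴ + 82x³ + 79x² − 102x − 78.
Step 3: lead(−x⁶ − 12x⁵ − 20x⁴ + 82x³ + 79x² − 102x − 78) ÷ lead(D) = −x⁶ ÷ x³ = −x³. Subtract (−x³)·D = −x⁶ − 8x⁵ + 8x⁴ + 9x³. Remainder: −4x⁵ − 28x⁴ + 73x³ + 79x² − 102x − 78.
Step 4: lead(−4x⁵ − 28x⁴ + 73x³ + 79x² − 102x − 78) ÷ lead(D) = −4x⁵ ÷ x³ = −4x². Subtract (−4x²)·D = −4x⁵ − 32x⁴ + 32x³ + 36x². Remainder: 4x⁴ + 41x³ + 43x² − 102x − 78.
Step 5: lead(4x⁴ + 41x³ + 43x² − 102x − 78) ÷ lead(D) = 4x⁴ ÷ x³ = 4x. Subtract (4x)·D = 4x⁴ + 32x³ − 32x² − 36x. Remainder: 9x³ + 75x² − 66x − 78.
Step 6: lead(9x³ + 75x² − 66x − 78) ÷ lead(D) = 9x³ ÷ x³ = 9. Subtract (9)·D = 9x³ + 72x² − 72x − 81. Remainder: 3x² + 6x + 3.

R(x) = 3x² + 6x + 3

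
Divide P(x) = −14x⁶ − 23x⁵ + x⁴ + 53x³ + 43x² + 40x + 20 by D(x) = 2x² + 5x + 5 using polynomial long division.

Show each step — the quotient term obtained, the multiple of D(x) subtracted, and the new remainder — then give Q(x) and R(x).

Q(x) = −7x⁴ + 6x³ + 3x² + 4x + 4; R(x) = 0

Step 1: lead(−14x⁶ − 23x⁵ + x⁴ + 53x³ + 43x² + 40x + 20) ÷ lead(D) = −14x⁶ ÷ 2x² = −7x⁴. Subtract (−7x⁴)·D = −14x⁶ − 35x⁵ − 35x⁴. Remainder: 12x⁵ + 36x⁴ + 53x³ + 43x² + 40x + 20.
Step 2: lead(12x⁵ + 36x⁴ + 53x³ + 43x² + 40x + 20) ÷ lead(D) = 12x⁵ ÷ 2x² = 6x³. Subtract (6x³)·D = 12x⁵ + 30x⁴ + 30x³. Remainder: 6x⁴ + 23x³ + 43x² + 40x + 20.
Step 3: lead(6x⁴ + 23x³ + 43x² + 40x + 20) ÷ lead(D) = 6x⁴ ÷ 2x² = 3x². Subtract (3x²)·D = 6x⁴ + 15x³ + 15x². Remainder: 8x³ + 28x² + 40x + 20.
Step 4: lead(8x³ + 28x² + 40x + 20) ÷ lead(D) = 8x³ ÷ 2x² = 4x. Subtract (4x)·D = 8x³ + 20x² + 20x. Remainder: 8x² + 20x + 20.
Step 5: lead(8x² + 20x + 20) ÷ lead(D) = 8x² ÷ 2x² = 4. Subtract (4)·D = 8x² + 20x + 20. Remainder: 0.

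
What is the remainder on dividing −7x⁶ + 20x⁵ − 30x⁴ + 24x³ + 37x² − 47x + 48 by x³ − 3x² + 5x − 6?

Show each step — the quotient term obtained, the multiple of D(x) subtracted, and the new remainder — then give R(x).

R(x) = 6

Step 1: lead(−7x⁶ + 20x⁵ − 30x⁴ + 24x³ + 37x² − 47x + 48) ÷ lead(D) = −7x⁶ ÷ x³ = −7x³. Subtract (−7x³)·D = −7x⁶ + 21x⁵ − 35x⁴ + 42x³. Remainder: −x⁵ + 5x⁴ − 18x³ + 37x² − 47x + 48.
Step 2: lead(−x⁵ + 5x⁴ − 18x³ + 37x² − 47x + 48) ÷ lead(D) = −x⁵ ÷ x³ = −x². Subtract (−x²)·D = −x⁵ + 3x⁴ − 5x³ + 6x². Remainder: 2x⁴ − 13x³ + 31x² − 47x + 48.
Step 3: lead(2x⁴ − 13x³ + 31x² − 47x + 48) ÷ lead(D) = 2x⁴ ÷ x³ = 2x. Subtract (2x)·D = 2x⁴ − 6x³ + 10x² − 12x. Remainder: −7x³ + 21x² − 35x + 48.
Step 4: lead(−7x³ + 21x² − 35x + 48) ÷ lead(D) = −7x³ ÷ x³ = −7. Subtract (−7)·D = −7x³ + 21x² − 35x + 42. Remainder: 6.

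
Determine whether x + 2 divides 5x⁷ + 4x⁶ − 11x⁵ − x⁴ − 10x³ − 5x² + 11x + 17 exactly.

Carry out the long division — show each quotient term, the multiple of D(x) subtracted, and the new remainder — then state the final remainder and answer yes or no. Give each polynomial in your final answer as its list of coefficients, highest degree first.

Step 1: lead(5x⁷ + 4x⁶ − 11x⁵ − x⁴ − 10x³ − 5x² + 11x + 17) ÷ lead(D) = 5x⁷ ÷ x = 5x⁶. Subtract (5x⁶)·D = 5x⁷ + 10x⁶. Remainder: −6x⁶ − 11x⁵ − x⁴ − 10x³ − 5x² + 11x + 17.
Step 2: lead(−6x⁶ − 11x⁵ − x⁴ − 10x³ − 5x² + 11x + 17) ÷ lead(D) = −6x⁶ ÷ x = −6x⁵. Subtract (−6x⁵)·D = −6x⁶ − 12x⁵. Remainder: x⁵ − x⁴ − 10x³ − 5x² + 11x + 17.
Step 3: lead(x⁵ − x⁴ − 10x³ − 5x² + 11x + 17) ÷ lead(D) = x⁵ ÷ x = x⁴. Subtract (x⁴)·D = x⁵ + 2x⁴. Remainder: −3x⁴ − 10x³ − 5x² + 11x + 17.
Step 4: lead(−3x⁴ − 10x³ − 5x² + 11x + 17) ÷ lead(D) = −3x⁴ ÷ x = −3x³. Subtract (−3x³)·D = −3x⁴ − 6x³. Remainder: −4x³ − 5x² + 11x + 17.
Step 5: lead(−4x³ − 5x² + 11x + 17) ÷ lead(D) = −4x³ ÷ x = −4x². Subtract (−4x²)·D = −4x³ − 8x². Remainder: 3x² + 11x + 17.
Step 6: lead(3x² + 11x + 17) ÷ lead(D) = 3x² ÷ x = 3x. Subtract (3x)·D = 3x² + 6x. Remainder: 5x + 17.
Step 7: lead(5x + 17) ÷ lead(D) = 5x ÷ x = 5. Subtract (5)·D = 5x + 10. Remainder: 7.

R = [7], so D(x) is not a factor of P(x). no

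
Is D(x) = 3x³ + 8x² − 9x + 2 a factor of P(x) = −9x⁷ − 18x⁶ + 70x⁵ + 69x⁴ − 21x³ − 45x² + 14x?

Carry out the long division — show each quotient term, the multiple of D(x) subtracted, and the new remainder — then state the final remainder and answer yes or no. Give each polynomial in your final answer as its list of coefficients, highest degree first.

Step 1: lead(−9x⁷ − 18x⁶ + 70x⁵ + 69x⁴ − 21x³ − 45x² + 14x) ÷ lead(D) = −9x⁷ ÷ 3x³ = −3x⁴. Subtract (−3x⁴)·D = −9x⁷ − 24x⁶ + 27x⁵ − 6x⁴. Remainder: 6x⁶ + 43x⁵ + 75x⁴ − 21x³ − 45x² + 14x.
Step 2: lead(6x⁶ + 43x⁵ + 75x⁴ − 21x³ − 45x² + 14x) ÷ lead(D) = 6x⁶ ÷ 3x³ = 2x³. Subtract (2x³)·D = 6x⁶ + 16x⁵ − 18x⁴ + 4x³. Remainder: 27x⁵ + 93x⁴ − 25x³ − 45x² + 14x.
Step 3: lead(27x⁵ + 93x⁴ − 25x³ − 45x² + 14x) ÷ lead(D) = 27x⁵ ÷ 3x³ = 9x². Subtract (9x²)·D = 27x⁵ + 72x⁴ − 81x³ + 18x². Remainder: 21x⁴ + 56x³ − 63x² + 14x.
Step 4: lead(21x⁴ + 56x³ − 63x² + 14x) ÷ lead(D) = 21x⁴ ÷ 3x³ = 7x. Subtract (7x)·D = 21x⁴ + 56x³ − 63x² + 14x. Remainder: 0.

R = [0], so D(x) is a factor of P(x). yes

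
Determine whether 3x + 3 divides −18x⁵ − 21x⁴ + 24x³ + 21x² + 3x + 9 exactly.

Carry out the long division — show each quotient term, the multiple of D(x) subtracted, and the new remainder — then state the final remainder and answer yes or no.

Step 1: lead(−18x⁵ − 21x⁴ + 24x³ + 21x² + 3x + 9) ÷ lead(D) = −18x⁵ ÷ 3x = −6x⁴. Subtract (−6x⁴)·D = −18x⁵ − 18x⁴. Remainder: −3x⁴ + 24x³ + 21x² + 3x + 9.
Step 2: lead(−3x⁴ + 24x³ + 21x² + 3x + 9) ÷ lead(D) = −3x⁴ ÷ 3x = −x³. Subtract (−x³)·D = −3x⁴ − 3x³. Remainder: 27x³ + 21x² + 3x + 9.
Step 3: lead(27x³ + 21x² + 3x + 9) ÷ lead(D) = 27x³ ÷ 3x = 9x². Subtract (9x²)·D = 27x³ + 27x². Remainder: −6x² + 3x + 9.
Step 4: lead(−6x² + 3x + 9) ÷ lead(D) = −6x² ÷ 3x = −2x. Subtract (−2x)·D = −6x² − 6x. Remainder: 9x + 9.
Step 5: lead(9x + 9) ÷ lead(D) = 9x ÷ 3x = 3. Subtract (3)·D = 9x + 9. Remainder: 0.

R(x) = 0, so D(x) is a factor of P(x). yes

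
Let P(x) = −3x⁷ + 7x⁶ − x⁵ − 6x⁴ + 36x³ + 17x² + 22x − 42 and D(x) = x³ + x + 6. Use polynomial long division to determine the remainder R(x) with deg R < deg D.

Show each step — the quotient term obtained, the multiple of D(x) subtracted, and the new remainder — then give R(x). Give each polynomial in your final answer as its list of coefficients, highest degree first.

Step 1: lead(−3x⁷ + 7x⁶ − x⁵ − 6x⁴ + 36x³ + 17x² + 22x − 42) ÷ lead(D) = −3x⁷ ÷ x³ = −3x⁴. Subtract (−3x⁴)·D = −3x⁷ − 3x⁵ − 18x⁴. Remainder: 7x⁶ + 2x⁵ + 12x⁴ + 36x³ + 17x² + 22x − 42.
Step 2: lead(7x⁶ + 2x⁵ + 12x⁴ + 36x³ + 17x² + 22x − 42) ÷ lead(D) = 7x⁶ ÷ x³ = 7x³. Subtract (7x³)·D = 7x⁶ + 7x⁴ + 42x³. Remainder: 2x⁵ + 5x⁴ − 6x³ + 17x² + 22x − 42.
Step 3: lead(2x⁵ + 5x⁴ − 6x³ + 17x² + 22x − 42) ÷ lead(D) = 2x⁵ ÷ x³ = 2x². Subtract (2x²)·D = 2x⁵ + 2x³ + 12x². Remainder: 5x⁴ − 8x³ + 5x² + 22x − 42.
Step 4: lead(5x⁴ − 8x³ + 5x² + 22x − 42) ÷ lead(D) = 5x⁴ ÷ x³ = 5x. Subtract (5x)·D = 5x⁴ + 5x² + 30x. Remainder: −8x³ − 8x − 42.
Step 5: lead(−8x³ − 8x − 42) ÷ lead(D) = −8x³ ÷ x³ = −8. Subtract (−8)·D = −8x³ − 8x − 48. Remainder: 6.

R = [6]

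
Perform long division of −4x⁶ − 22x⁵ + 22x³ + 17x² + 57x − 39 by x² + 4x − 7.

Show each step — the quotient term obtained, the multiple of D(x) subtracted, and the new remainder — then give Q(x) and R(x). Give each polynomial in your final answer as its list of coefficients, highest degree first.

Step 1: lead(−4x⁶ − 22x⁵ + 22x³ + 17x² + 57x − 39) ÷ lead(D) = −4x⁶ ÷ x² = −4x⁴. Subtract (−4x⁴)·D = −4x⁶ − 16x⁵ + 28x⁴. Remainder: −6x⁵ − 28x⁴ + 22x³ + 17x² + 57x − 39.
Step 2: lead(−6x⁵ − 28x⁴ + 22x³ + 17x² + 57x − 39) ÷ lead(D) = −6x⁵ ÷ x² = −6x³. Subtract (−6x³)·D = −6x⁵ − 24x⁴ + 42x³. Remainder: −4x⁴ − 20x³ + 17x² + 57x − 39.
Step 3: lead(−4x⁴ − 20x³ + 17x² + 57x − 39) ÷ lead(D) = −4x⁴ ÷ x² = −4x². Subtract (−4x²)·D = −4x⁴ − 16x³ + 28x². Remainder: −4x³ − 11x² + 57x − 39.
Step 4: lead(−4x³ − 11x² + 57x − 39) ÷ lead(D) = −4x³ ÷ x² = −4x. Subtract (−4x)·D = −4x³ − 16x² + 28x. Remainder: 5x² + 29x − 39.
Step 5: lead(5x² + 29x − 39) ÷ lead(D) = 5x² ÷ x² = 5. Subtract (5)·D = 5x² + 20x − 35. Remainder: 9x − 4.

Q = [-4, -6, -4, -4, 5]; R = [9, -4]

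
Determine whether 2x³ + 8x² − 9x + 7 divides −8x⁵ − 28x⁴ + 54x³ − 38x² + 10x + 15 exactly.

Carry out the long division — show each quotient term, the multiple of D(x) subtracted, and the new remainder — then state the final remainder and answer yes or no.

R(x) = 5x + 8, so D(x) is not a factor of P(x). no

Step 1: lead(−8x⁵ − 28x⁴ + 54x³ − 38x² + 10x + 15) ÷ lead(D) = −8x⁵ ÷ 2x³ = −4x². Subtract (−4x²)·D = −8x⁵ − 32x⁴ + 36x³ − 28x². Remainder: 4x⁴ + 18x³ − 10x² + 10x + 15.
Step 2: lead(4x⁴ + 18x³ − 10x² + 10x + 15) ÷ lead(D) = 4x⁴ ÷ 2x³ = 2x. Subtract (2x)·D = 4x⁴ + 16x³ − 18x² + 14x. Remainder: 2x³ + 8x² − 4x + 15.
Step 3: lead(2x³ + 8x² − 4x + 15) ÷ lead(D) = 2x³ ÷ 2x³ = 1. Subtract (1)·D = 2x³ + 8x² − 9x + 7. Remainder: 5x + 8.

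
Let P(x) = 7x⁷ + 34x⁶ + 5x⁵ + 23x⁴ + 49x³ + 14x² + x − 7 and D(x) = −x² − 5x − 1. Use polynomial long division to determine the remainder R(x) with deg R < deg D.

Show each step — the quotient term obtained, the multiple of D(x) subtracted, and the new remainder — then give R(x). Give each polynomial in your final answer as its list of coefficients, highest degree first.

Step 1: lead(7x⁷ + 34x⁶ + 5x⁵ + 23x⁴ + 49x³ + 14x² + x − 7) ÷ lead(D) = 7x⁷ ÷ −x² = −7x⁵. Subtract (−7x⁵)·D = 7x⁷ + 35x⁶ + 7x⁵. Remainder: −x⁶ − 2x⁵ + 23x⁴ + 49x³ + 14x² + x − 7.
Step 2: lead(−x⁶ − 2x⁵ + 23x⁴ + 49x³ + 14x² + x − 7) ÷ lead(D) = −x⁶ ÷ −x² = x⁴. Subtract (x⁴)·D = −x⁶ − 5x⁵ − x⁴. Remainder: 3x⁵ + 24x⁴ + 49x³ + 14x² + x − 7.
Step 3: lead(3x⁵ + 24x⁴ + 49x³ + 14x² + x − 7) ÷ lead(D) = 3x⁵ ÷ −x² = −3x³. Subtract (−3x³)·D = 3x⁵ + 15x⁴ + 3x³. Remainder: 9x⁴ + 46x³ + 14x² + x − 7.
Step 4: lead(9x⁴ + 46x³ + 14x² + x − 7) ÷ lead(D) = 9x⁴ ÷ −x² = −9x². Subtract (−9x²)·D = 9x⁴ + 45x³ + 9x². Remainder: x³ + 5x² + x − 7.
Step 5: lead(x³ + 5x² + x − 7) ÷ lead(D) = x³ ÷ −x² = −x. Subtract (−x)·D = x³ + 5x² + x. Remainder: −7.

R = [-7]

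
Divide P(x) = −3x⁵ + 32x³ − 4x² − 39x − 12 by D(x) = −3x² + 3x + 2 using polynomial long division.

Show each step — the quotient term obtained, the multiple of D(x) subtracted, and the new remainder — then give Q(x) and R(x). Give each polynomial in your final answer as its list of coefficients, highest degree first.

Step 1: lead(−3x⁵ + 32x³ − 4x² − 39x − 12) ÷ lead(D) = −3x⁵ ÷ −3x² = x³. Subtract (x³)·D = −3x⁵ + 3x⁴ + 2x³. Remainder: −3x⁴ + 30x³ − 4x² − 39x − 12.
Step 2: lead(−3x⁴ + 30x³ − 4x² − 39x − 12) ÷ lead(D) = −3x⁴ ÷ −3x² = x². Subtract (x²)·D = −3x⁴ + 3x³ + 2x². Remainder: 27x³ − 6x² − 39x − 12.
Step 3: lead(27x³ − 6x² − 39x − 12) ÷ lead(D) = 27x³ ÷ −3x² = −9x. Subtract (−9x)·D = 27x³ − 27x² − 18x. Remainder: 21x² − 21x − 12.
Step 4: lead(21x² − 21x − 12) ÷ lead(D) = 21x² ÷ −3x² = −7. Subtract (−7)·D = 21x² − 21x − 14. Remainder: 2.

Q = [1, 1, -9, -7]; R = [2]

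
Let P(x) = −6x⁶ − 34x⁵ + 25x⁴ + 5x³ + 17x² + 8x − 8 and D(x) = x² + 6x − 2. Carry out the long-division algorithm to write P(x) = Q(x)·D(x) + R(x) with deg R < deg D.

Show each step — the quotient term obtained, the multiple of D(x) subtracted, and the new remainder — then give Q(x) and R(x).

Step 1: lead(−6x⁶ − 34x⁵ + 25x⁴ + 5x³ + 17x² + 8x − 8) ÷ lead(D) = −6x⁶ ÷ x² = −6x⁴. Subtract (−6x⁴)·D = −6x⁶ − 36x⁵ + 12x⁴. Remainder: 2x⁵ + 13x⁴ + 5x³ + 17x² + 8x − 8.
Step 2: lead(2x⁵ + 13x⁴ + 5x³ + 17x² + 8x − 8) ÷ lead(D) = 2x⁵ ÷ x² = 2x³. Subtract (2x³)·D = 2x⁵ + 12x⁴ − 4x³. Remainder: x⁴ + 9x³ + 17x² + 8x − 8.
Step 3: lead(x⁴ + 9x³ + 17x² + 8x − 8) ÷ lead(D) = x⁴ ÷ x² = x². Subtract (x²)·D = x⁴ + 6x³ − 2x². Remainder: 3x³ + 19x² + 8x − 8.
Step 4: lead(3x³ + 19x² + 8x − 8) ÷ lead(D) = 3x³ ÷ x² = 3x. Subtract (3x)·D = 3x³ + 18x² − 6x. Remainder: x² + 14x − 8.
Step 5: lead(x² + 14x − 8) ÷ lead(D) = x² ÷ x² = 1. Subtract (1)·D = x² + 6x − 2. Remainder: 8x − 6.

Q(x) = −6x⁴ + 2x³ + x² + 3x + 1; R(x) = 8x − 6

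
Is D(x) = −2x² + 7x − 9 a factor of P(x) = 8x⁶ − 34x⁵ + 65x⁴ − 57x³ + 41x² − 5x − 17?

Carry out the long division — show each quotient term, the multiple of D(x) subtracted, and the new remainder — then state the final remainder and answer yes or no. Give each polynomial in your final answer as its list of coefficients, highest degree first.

Step 1: lead(8x⁶ − 34x⁵ + 65x⁴ − 57x³ + 41x² − 5x − 17) ÷ lead(D) = 8x⁶ ÷ −2x² = −4x⁴. Subtract (−4x⁴)·D = 8x⁶ − 28x⁵ + 36x⁴. Remainder: −6x⁵ + 29x⁴ − 57x³ + 41x² − 5x − 17.
Step 2: lead(−6x⁵ + 29x⁴ − 57x³ + 41x² − 5x − 17) ÷ lead(D) = −6x⁵ ÷ −2x² = 3x³. Subtract (3x³)·D = −6x⁵ + 21x⁴ − 27x³. Remainder: 8x⁴ − 30x³ + 41x² − 5x − 17.
Step 3: lead(8x⁴ − 30x³ + 41x² − 5x − 17) ÷ lead(D) = 8x⁴ ÷ −2x² = −4x². Subtract (−4x²)·D = 8x⁴ − 28x³ + 36x². Remainder: −2x³ + 5x² − 5x − 17.
Step 4: lead(−2x³ + 5x² − 5x − 17) ÷ lead(D) = −2x³ ÷ −2x² = x. Subtract (x)·D = −2x³ + 7x² − 9x. Remainder: −2x² + 4x − 17.
Step 5: lead(−2x² + 4x − 17) ÷ lead(D) = −2x² ÷ −2x² = 1. Subtract (1)·D = −2x² + 7x − 9. Remainder: −3x − 8.

R = [-3, -8], so D(x) is not a factor of P(x). no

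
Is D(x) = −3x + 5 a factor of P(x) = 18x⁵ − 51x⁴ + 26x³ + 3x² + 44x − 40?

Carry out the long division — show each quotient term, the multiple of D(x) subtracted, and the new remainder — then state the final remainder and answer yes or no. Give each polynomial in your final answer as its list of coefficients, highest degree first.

R = [0], so D(x) is a factor of P(x). yes

Step 1: lead(18x⁵ − 51x⁴ + 26x³ + 3x² + 44x − 40) ÷ lead(D) = 18x⁵ ÷ −3x = −6x⁴. Subtract (−6x⁴)·D = 18x⁵ − 30x⁴. Remainder: −21x⁴ + 26x³ + 3x² + 44x − 40.
Step 2: lead(−21x⁴ + 26x³ + 3x² + 44x − 40) ÷ lead(D) = −21x⁴ ÷ −3x = 7x³. Subtract (7x³)·D = −21x⁴ + 35x³. Remainder: −9x³ + 3x² + 44x − 40.
Step 3: lead(−9x³ + 3x² + 44x − 40) ÷ lead(D) = −9x³ ÷ −3x = 3x². Subtract (3x²)·D = −9x³ + 15x². Remainder: −12x² + 44x − 40.
Step 4: lead(−12x² + 44x − 40) ÷ lead(D) = −12x² ÷ −3x = 4x. Subtract (4x)·D = −12x² + 20x. Remainder: 24x − 40.
Step 5: lead(24x − 40) ÷ lead(D) = 24x ÷ −3x = −8. Subtract (−8)·D = 24x − 40. Remainder: 0.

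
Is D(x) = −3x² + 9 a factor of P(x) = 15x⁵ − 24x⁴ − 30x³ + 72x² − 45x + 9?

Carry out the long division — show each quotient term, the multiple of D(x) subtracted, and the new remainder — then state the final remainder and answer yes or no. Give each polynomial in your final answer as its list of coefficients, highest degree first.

Step 1: lead(15x⁵ − 24x⁴ − 30x³ + 72x² − 45x + 9) ÷ lead(D) = 15x⁵ ÷ −3x² = −5x³. Subtract (−5x³)·D = 15x⁵ − 45x³. Remainder: −24x⁴ + 15x³ + 72x² − 45x + 9.
Step 2: lead(−24x⁴ + 15x³ + 72x² − 45x + 9) ÷ lead(D) = −24x⁴ ÷ −3x² = 8x². Subtract (8x²)·D = −24x⁴ + 72x². Remainder: 15x³ − 45x + 9.
Step 3: lead(15x³ − 45x + 9) ÷ lead(D) = 15x³ ÷ −3x² = −5x. Subtract (−5x)·D = 15x³ − 45x. Remainder: 9.

R = [9], so D(x) is not a factor of P(x). no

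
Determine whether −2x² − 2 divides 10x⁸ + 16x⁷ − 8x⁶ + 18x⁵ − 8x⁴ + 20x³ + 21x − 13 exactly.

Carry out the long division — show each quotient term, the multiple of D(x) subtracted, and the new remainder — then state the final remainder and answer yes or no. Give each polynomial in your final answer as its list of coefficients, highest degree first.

R = [3, -3], so D(x) is not a factor of P(x). no

Step 1: lead(10x⁸ + 16x⁷ − 8x⁶ + 18x⁵ − 8x⁴ + 20x³ + 21x − 13) ÷ lead(D) = 10x⁸ ÷ −2x² = −5x⁶. Subtract (−5x⁶)·D = 10x⁸ + 10x⁶. Remainder: 16x⁷ − 18x⁶ + 18x⁵ − 8x⁴ + 20x³ + 21x − 13.
Step 2: lead(16x⁷ − 18x⁶ + 18x⁵ − 8x⁴ + 20x³ + 21x − 13) ÷ lead(D) = 16x⁷ ÷ −2x² = −8x⁵. Subtract (−8x⁵)·D = 16x⁷ + 16x⁵. Remainder: −18x⁶ + 2x⁵ − 8x⁴ + 20x³ + 21x − 13.
Step 3: lead(−18x⁶ + 2x⁵ − 8x⁴ + 20x³ + 21x − 13) ÷ lead(D) = −18x⁶ ÷ −2x² = 9x⁴. Subtract (9x⁴)·D = −18x⁶ − 18x⁴. Remainder: 2x⁵ + 10x⁴ + 20x³ + 21x − 13.
Step 4: lead(2x⁵ + 10x⁴ + 20x³ + 21x − 13) ÷ lead(D) = 2x⁵ ÷ −2x² = −x³. Subtract (−x³)·D = 2x⁵ + 2x³. Remainder: 10x⁴ + 18x³ + 21x − 13.
Step 5: lead(10x⁴ + 18x³ + 21x − 13) ÷ lead(D) = 10x⁴ ÷ −2x² = −5x². Subtract (−5x²)·D = 10x⁴ + 10x². Remainder: 18x³ − 10x² + 21x − 13.
Step 6: lead(18x³ − 10x² + 21x − 13) ÷ lead(D) = 18x³ ÷ −2x² = −9x. Subtract (−9x)·D = 18x³ + 18x. Remainder: −10x² + 3x − 13.
Step 7: lead(−10x² + 3x − 13) ÷ lead(D) = −10x² ÷ −2x² = 5. Subtract (5)·D = −10x² − 10. Remainder: 3x − 3.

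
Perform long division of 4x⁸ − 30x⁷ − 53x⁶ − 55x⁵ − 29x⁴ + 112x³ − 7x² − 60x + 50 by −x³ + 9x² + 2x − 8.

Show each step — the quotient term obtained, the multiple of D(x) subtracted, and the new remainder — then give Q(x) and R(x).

Step 1: lead(4x⁸ − 30x⁷ − 53x⁶ − 55x⁵ − 29x⁴ + 112x³ − 7x² − 60x + 50) ÷ lead(D) = 4x⁸ ÷ −x³ = −4x⁵. Subtract (−4x⁵)·D = 4x⁸ − 36x⁷ − 8x⁶ + 32x⁵. Remainder: 6x⁷ − 45x⁶ − 87x⁵ − 29x⁴ + 112x³ − 7x² − 60x + 50.
Step 2: lead(6x⁷ − 45x⁶ − 87x⁵ − 29x⁴ + 112x³ − 7x² − 60x + 50) ÷ lead(D) = 6x⁷ ÷ −x³ = −6x⁴. Subtract (−6x⁴)·D = 6x⁷ − 54x⁶ − 12x⁵ + 48x⁴. Remainder: 9x⁶ − 75x⁵ − 77x⁴ + 112x³ − 7x² − 60x + 50.
Step 3: lead(9x⁶ − 75x⁵ − 77x⁴ + 112x³ − 7x² − 60x + 50) ÷ lead(D) = 9x⁶ ÷ −x³ = −9x³. Subtract (−9x³)·D = 9x⁶ − 81x⁵ − 18x⁴ + 72x³. Remainder: 6x⁵ − 59x⁴ + 40x³ − 7x² − 60x + 50.
Step 4: lead(6x⁵ − 59x⁴ + 40x³ − 7x² − 60x + 50) ÷ lead(D) = 6x⁵ ÷ −x³ = −6x². Subtract (−6x²)·D = 6x⁵ − 54x⁴ − 12x³ + 48x². Remainder: −5x⁴ + 52x³ − 55x² − 60x + 50.
Step 5: lead(−5x⁴ + 52x³ − 55x² − 60x + 50) ÷ lead(D) = −5x⁴ ÷ −x³ = 5x. Subtract (5x)·D = −5x⁴ + 45x³ + 10x² − 40x. Remainder: 7x³ − 65x² − 20x + 50.
Step 6: lead(7x³ − 65x² − 20x + 50) ÷ lead(D) = 7x³ ÷ −x³ = −7. Subtract (−7)·D = 7x³ − 63x² − 14x + 56. Remainder: −2x² − 6x − 6.

Q(x) = −4x⁵ − 6x⁴ − 9x³ − 6x² + 5x − 7; R(x) = −2x² − 6x − 6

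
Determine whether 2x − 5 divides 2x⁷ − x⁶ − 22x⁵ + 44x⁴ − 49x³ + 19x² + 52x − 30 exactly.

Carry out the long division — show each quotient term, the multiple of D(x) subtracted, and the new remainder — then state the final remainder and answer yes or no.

R(x) = 0, so D(x) is a factor of P(x). yes

Step 1: lead(2x⁷ − x⁶ − 22x⁵ + 44x⁴ − 49x³ + 19x² + 52x − 30) ÷ lead(D) = 2x⁷ ÷ 2x = x⁶. Subtract (x⁶)·D = 2x⁷ − 5x⁶. Remainder: 4x⁶ − 22x⁵ + 44x⁴ − 49x³ + 19x² + 52x − 30.
Step 2: lead(4x⁶ − 22x⁵ + 44x⁴ − 49x³ + 19x² + 52x − 30) ÷ lead(D) = 4x⁶ ÷ 2x = 2x⁵. Subtract (2x⁵)·D = 4x⁶ − 10x⁵. Remainder: −12x⁵ + 44x⁴ − 49x³ + 19x² + 52x − 30.
Step 3: lead(−12x⁵ + 44x⁴ − 49x³ + 19x² + 52x − 30) ÷ lead(D) = −12x⁵ ÷ 2x = −6x⁴. Subtract (−6x⁴)·D = −12x⁵ + 30x⁴. Remainder: 14x⁴ − 49x³ + 19x² + 52x − 30.
Step 4: lead(14x⁴ − 49x³ + 19x² + 52x − 30) ÷ lead(D) = 14x⁴ ÷ 2x = 7x³. Subtract (7x³)·D = 14x⁴ − 35x³. Remainder: −14x³ + 19x² + 52x − 30.
Step 5: lead(−14x³ + 19x² + 52x − 30) ÷ lead(D) = −14x³ ÷ 2x = −7x². Subtract (−7x²)·D = −14x³ + 35x². Remainder: −16x² + 52x − 30.
Step 6: lead(−16x² + 52x − 30) ÷ lead(D) = −16x² ÷ 2x = −8x. Subtract (−8x)·D = −16x² + 40x. Remainder: 12x − 30.
Step 7: lead(12x − 30) ÷ lead(D) = 12x ÷ 2x = 6. Subtract (6)·D = 12x − 30. Remainder: 0.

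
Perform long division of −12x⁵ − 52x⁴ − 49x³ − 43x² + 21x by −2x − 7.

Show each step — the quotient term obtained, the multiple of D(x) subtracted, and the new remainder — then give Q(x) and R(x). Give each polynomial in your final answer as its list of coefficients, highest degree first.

Step 1: lead(−12x⁵ − 52x⁴ − 49x³ − 43x² + 21x) ÷ lead(D) = −12x⁵ ÷ −2x = 6x⁴. Subtract (6x⁴)·D = −12x⁵ − 42x⁴. Remainder: −10x⁴ − 49x³ − 43x² + 21x.
Step 2: lead(−10x⁴ − 49x³ − 43x² + 21x) ÷ lead(D) = −10x⁴ ÷ −2x = 5x³. Subtract (5x³)·D = −10x⁴ − 35x³. Remainder: −14x³ − 43x² + 21x.
Step 3: lead(−14x³ − 43x² + 21x) ÷ lead(D) = −14x³ ÷ −2x = 7x². Subtract (7x²)·D = −14x³ − 49x². Remainder: 6x² + 21x.
Step 4: lead(6x² + 21x) ÷ lead(D) = 6x² ÷ −2x = −3x. Subtract (−3x)·D = 6x² + 21x. Remainder: 0.

Q = [6, 5, 7, -3, 0]; R = [0]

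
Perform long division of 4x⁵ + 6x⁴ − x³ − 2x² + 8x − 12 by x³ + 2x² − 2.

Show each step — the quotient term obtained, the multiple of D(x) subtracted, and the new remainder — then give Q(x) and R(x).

Step 1: lead(4x⁵ + 6x⁴ − x³ − 2x² + 8x − 12) ÷ lead(D) = 4x⁵ ÷ x³ = 4x². Subtract (4x²)·D = 4x⁵ + 8x⁴ − 8x². Remainder: −2x⁴ − x³ + 6x² + 8x − 12.
Step 2: lead(−2x⁴ − x³ + 6x² + 8x − 12) ÷ lead(D) = −2x⁴ ÷ x³ = −2x. Subtract (−2x)·D = −2x⁴ − 4x³ + 4x. Remainder: 3x³ + 6x² + 4x − 12.
Step 3: lead(3x³ + 6x² + 4x − 12) ÷ lead(D) = 3x³ ÷ x³ = 3. Subtract (3)·D = 3x³ + 6x² − 6. Remainder: 4x − 6.

Q(x) = 4x² − 2x + 3; R(x) = 4x − 6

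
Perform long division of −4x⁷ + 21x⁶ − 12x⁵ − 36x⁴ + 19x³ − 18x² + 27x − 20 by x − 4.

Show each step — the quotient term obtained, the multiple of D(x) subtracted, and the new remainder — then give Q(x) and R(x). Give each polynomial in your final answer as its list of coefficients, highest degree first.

Step 1: lead(−4x⁷ + 21x⁶ − 12x⁵ − 36x⁴ + 19x³ − 18x² + 27x − 20) ÷ lead(D) = −4x⁷ ÷ x = −4x⁶. Subtract (−4x⁶)·D = −4x⁷ + 16x⁶. Remainder: 5x⁶ − 12x⁵ − 36x⁴ + 19x³ − 18x² + 27x − 20.
Step 2: lead(5x⁶ − 12x⁵ − 36x⁴ + 19x³ − 18x² + 27x − 20) ÷ lead(D) = 5x⁶ ÷ x = 5x⁵. Subtract (5x⁵)·D = 5x⁶ − 20x⁵. Remainder: 8x⁵ − 36x⁴ + 19x³ − 18x² + 27x − 20.
Step 3: lead(8x⁵ − 36x⁴ + 19x³ − 18x² + 27x − 20) ÷ lead(D) = 8x⁵ ÷ x = 8x⁴. Subtract (8x⁴)·D = 8x⁵ − 32x⁴. Remainder: −4x⁴ + 19x³ − 18x² + 27x − 20.
Step 4: lead(−4x⁴ + 19x³ − 18x² + 27x − 20) ÷ lead(D) = −4x⁴ ÷ x = −4x³. Subtract (−4x³)·D = −4x⁴ + 16x³. Remainder: 3x³ − 18x² + 27x − 20.
Step 5: lead(3x³ − 18x² + 27x − 20) ÷ lead(D) = 3x³ ÷ x = 3x². Subtract (3x²)·D = 3x³ − 12x². Remainder: −6x² + 27x − 20.
Step 6: lead(−6x² + 27x − 20) ÷ lead(D) = −6x² ÷ x = −6x. Subtract (−6x)·D = −6x² + 24x. Remainder: 3x − 20.
Step 7: lead(3x − 20) ÷ lead(D) = 3x ÷ x = 3. Subtract (3)·D = 3x − 12. Remainder: −8.

Q = [-4, 5, 8, -4, 3, -6, 3]; R = [-8]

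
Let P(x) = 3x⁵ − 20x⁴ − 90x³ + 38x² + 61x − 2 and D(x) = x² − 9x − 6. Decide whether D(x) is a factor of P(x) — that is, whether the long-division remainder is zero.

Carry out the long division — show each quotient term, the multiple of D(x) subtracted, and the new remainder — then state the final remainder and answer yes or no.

R(x) = −2x − 8, so D(x) is not a factor of P(x). no

Step 1: lead(3x⁵ − 20x⁴ − 90x³ + 38x² + 61x − 2) ÷ lead(D) = 3x⁵ ÷ x² = 3x³. Subtract (3x³)·D = 3x⁵ − 27x⁴ − 18x³. Remainder: 7x⁴ − 72x³ + 38x² + 61x − 2.
Step 2: lead(7x⁴ − 72x³ + 38x² + 61x − 2) ÷ lead(D) = 7x⁴ ÷ x² = 7x². Subtract (7x²)·D = 7x⁴ − 63x³ − 42x². Remainder: −9x³ + 80x² + 61x − 2.
Step 3: lead(−9x³ + 80x² + 61x − 2) ÷ lead(D) = −9x³ ÷ x² = −9x. Subtract (−9x)·D = −9x³ + 81x² + 54x. Remainder: −x² + 7x − 2.
Step 4: lead(−x² + 7x − 2) ÷ lead(D) = −x² ÷ x² = −1. Subtract (−1)·D = −x² + 9x + 6. Remainder: −2x − 8.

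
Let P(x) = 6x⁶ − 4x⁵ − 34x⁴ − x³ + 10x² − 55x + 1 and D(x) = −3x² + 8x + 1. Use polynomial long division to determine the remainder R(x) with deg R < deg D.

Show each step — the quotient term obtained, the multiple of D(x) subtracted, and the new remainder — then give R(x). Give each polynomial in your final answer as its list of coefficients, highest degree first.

R = [-6, 7]

Step 1: lead(6x⁶ − 4x⁵ − 34x⁴ − x³ + 10x² − 55x + 1) ÷ lead(D) = 6x⁶ ÷ −3x² = −2x⁴. Subtract (−2x⁴)·D = 6x⁶ − 16x⁵ − 2x⁴. Remainder: 12x⁵ − 32x⁴ − x³ + 10x² − 55x + 1.
Step 2: lead(12x⁵ − 32x⁴ − x³ + 10x² − 55x + 1) ÷ lead(D) = 12x⁵ ÷ −3x² = −4x³. Subtract (−4x³)·D = 12x⁵ − 32x⁴ − 4x³. Remainder: 3x³ + 10x² − 55x + 1.
Step 3: lead(3x³ + 10x² − 55x + 1) ÷ lead(D) = 3x³ ÷ −3x² = −x. Subtract (−x)·D = 3x³ − 8x² − x. Remainder: 18x² − 54x + 1.
Step 4: lead(18x² − 54x + 1) ÷ lead(D) = 18x² ÷ −3x² = −6. Subtract (−6)·D = 18x² − 48x − 6. Remainder: −6x + 7.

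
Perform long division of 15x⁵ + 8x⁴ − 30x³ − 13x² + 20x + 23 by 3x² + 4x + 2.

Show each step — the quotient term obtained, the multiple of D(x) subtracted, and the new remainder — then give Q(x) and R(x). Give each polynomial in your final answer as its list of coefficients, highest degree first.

Step 1: lead(15x⁵ + 8x⁴ − 30x³ − 13x² + 20x + 23) ÷ lead(D) = 15x⁵ ÷ 3x² = 5x³. Subtract (5x³)·D = 15x⁵ + 20x⁴ + 10x³. Remainder: −12x⁴ − 40x³ − 13x² + 20x + 23.
Step 2: lead(−12x⁴ − 40x³ − 13x² + 20x + 23) ÷ lead(D) = −12x⁴ ÷ 3x² = −4x². Subtract (−4x²)·D = −12x⁴ − 16x³ − 8x². Remainder: −24x³ − 5x² + 20x + 23.
Step 3: lead(−24x³ − 5x² + 20x + 23) ÷ lead(D) = −24x³ ÷ 3x² = −8x. Subtract (−8x)·D = −24x³ − 32x² − 16x. Remainder: 27x² + 36x + 23.
Step 4: lead(27x² + 36x + 23) ÷ lead(D) = 27x² ÷ 3x² = 9. Subtract (9)·D = 27x² + 36x + 18. Remainder: 5.

Q = [5, -4, -8, 9]; R = [5]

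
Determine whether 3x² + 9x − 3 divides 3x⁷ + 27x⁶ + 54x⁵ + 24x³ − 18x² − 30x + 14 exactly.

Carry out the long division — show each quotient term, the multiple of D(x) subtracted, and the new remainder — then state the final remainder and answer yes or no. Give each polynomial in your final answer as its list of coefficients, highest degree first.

R = [-3, 5], so D(x) is not a factor of P(x). no

Step 1: lead(3x⁷ + 27x⁶ + 54x⁵ + 24x³ − 18x² − 30x + 14) ÷ lead(D) = 3x⁷ ÷ 3x² = x⁵. Subtract (x⁵)·D = 3x⁷ + 9x⁶ − 3x⁵. Remainder: 18x⁶ + 57x⁵ + 24x³ − 18x² − 30x + 14.
Step 2: lead(18x⁶ + 57x⁵ + 24x³ − 18x² − 30x + 14) ÷ lead(D) = 18x⁶ ÷ 3x² = 6x⁴. Subtract (6x⁴)·D = 18x⁶ + 54x⁵ − 18x⁴. Remainder: 3x⁵ + 18x⁴ + 24x³ − 18x² − 30x + 14.
Step 3: lead(3x⁵ + 18x⁴ + 24x³ − 18x² − 30x + 14) ÷ lead(D) = 3x⁵ ÷ 3x² = x³. Subtract (x³)·D = 3x⁵ + 9x⁴ − 3x³. Remainder: 9x⁴ + 27x³ − 18x² − 30x + 14.
Step 4: lead(9x⁴ + 27x³ − 18x² − 30x + 14) ÷ lead(D) = 9x⁴ ÷ 3x² = 3x². Subtract (3x²)·D = 9x⁴ + 27x³ − 9x². Remainder: −9x² − 30x + 14.
Step 5: lead(−9x² − 30x + 14) ÷ lead(D) = −9x² ÷ 3x² = −3. Subtract (−3)·D = −9x² − 27x + 9. Remainder: −3x + 5.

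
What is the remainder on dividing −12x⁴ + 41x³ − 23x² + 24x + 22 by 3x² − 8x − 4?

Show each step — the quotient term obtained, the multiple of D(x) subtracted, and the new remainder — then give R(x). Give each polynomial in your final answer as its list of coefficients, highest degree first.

R = [-4, 2]

Step 1: lead(−12x⁴ + 41x³ − 23x² + 24x + 22) ÷ lead(D) = −12x⁴ ÷ 3x² = −4x². Subtract (−4x²)·D = −12x⁴ + 32x³ + 16x². Remainder: 9x³ − 39x² + 24x + 22.
Step 2: lead(9x³ − 39x² + 24x + 22) ÷ lead(D) = 9x³ ÷ 3x² = 3x. Subtract (3x)·D = 9x³ − 24x² − 12x. Remainder: −15x² + 36x + 22.
Step 3: lead(−15x² + 36x + 22) ÷ lead(D) = −15x² ÷ 3x² = −5. Subtract (−5)·D = −15x² + 40x + 20. Remainder: −4x + 2.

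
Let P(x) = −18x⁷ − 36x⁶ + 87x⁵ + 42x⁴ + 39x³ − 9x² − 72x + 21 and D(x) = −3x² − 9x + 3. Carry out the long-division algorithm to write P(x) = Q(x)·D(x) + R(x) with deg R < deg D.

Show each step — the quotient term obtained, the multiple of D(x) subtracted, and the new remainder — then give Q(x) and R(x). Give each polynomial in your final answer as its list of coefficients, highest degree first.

Q = [6, -6, -5, -5, -3, 7]; R = [0]

Step 1: lead(−18x⁷ − 36x⁶ + 87x⁵ + 42x⁴ + 39x³ − 9x² − 72x + 21) ÷ lead(D) = −18x⁷ ÷ −3x² = 6x⁵. Subtract (6x⁵)·D = −18x⁷ − 54x⁶ + 18x⁵. Remainder: 18x⁶ + 69x⁵ + 42x⁴ + 39x³ − 9x² − 72x + 21.
Step 2: lead(18x⁶ + 69x⁵ + 42x⁴ + 39x³ − 9x² − 72x + 21) ÷ lead(D) = 18x⁶ ÷ −3x² = −6x⁴. Subtract (−6x⁴)·D = 18x⁶ + 54x⁵ − 18x⁴. Remainder: 15x⁵ + 60x⁴ + 39x³ − 9x² − 72x + 21.
Step 3: lead(15x⁵ + 60x⁴ + 39x³ − 9x² − 72x + 21) ÷ lead(D) = 15x⁵ ÷ −3x² = −5x³. Subtract (−5x³)·D = 15x⁵ + 45x⁴ − 15x³. Remainder: 15x⁴ + 54x³ − 9x² − 72x + 21.
Step 4: lead(15x⁴ + 54x³ − 9x² − 72x + 21) ÷ lead(D) = 15x⁴ ÷ −3x² = −5x². Subtract (−5x²)·D = 15x⁴ + 45x³ − 15x². Remainder: 9x³ + 6x² − 72x + 21.
Step 5: lead(9x³ + 6x² − 72x + 21) ÷ lead(D) = 9x³ ÷ −3x² = −3x. Subtract (−3x)·D = 9x³ + 27x² − 9x. Remainder: −21x² − 63x + 21.
Step 6: lead(−21x² − 63x + 21) ÷ lead(D) = −21x² ÷ −3x² = 7. Subtract (7)·D = −21x² − 63x + 21. Remainder: 0.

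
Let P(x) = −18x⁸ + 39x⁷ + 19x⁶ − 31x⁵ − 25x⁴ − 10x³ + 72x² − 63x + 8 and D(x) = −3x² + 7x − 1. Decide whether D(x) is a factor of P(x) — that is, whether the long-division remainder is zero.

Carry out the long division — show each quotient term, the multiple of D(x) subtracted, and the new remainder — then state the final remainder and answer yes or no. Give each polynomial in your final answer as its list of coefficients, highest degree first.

Step 1: lead(−18x⁸ + 39x⁷ + 19x⁶ − 31x⁵ − 25x⁴ − 10x³ + 72x² − 63x + 8) ÷ lead(D) = −18x⁸ ÷ −3x² = 6x⁶. Subtract (6x⁶)·D = −18x⁸ + 42x⁷ − 6x⁶. Remainder: −3x⁷ + 25x⁶ − 31x⁵ − 25x⁴ − 10x³ + 72x² − 63x + 8.
Step 2: lead(−3x⁷ + 25x⁶ − 31x⁵ − 25x⁴ − 10x³ + 72x² − 63x + 8) ÷ lead(D) = −3x⁷ ÷ −3x² = x⁵. Subtract (x⁵)·D = −3x⁷ + 7x⁶ − x⁵. Remainder: 18x⁶ − 30x⁵ − 25x⁴ − 10x³ + 72x² − 63x + 8.
Step 3: lead(18x⁶ − 30x⁵ − 25x⁴ − 10x³ + 72x² − 63x + 8) ÷ lead(D) = 18x⁶ ÷ −3x² = −6x⁴. Subtract (−6x⁴)·D = 18x⁶ − 42x⁵ + 6x⁴. Remainder: 12x⁵ − 31x⁴ − 10x³ + 72x² − 63x + 8.
Step 4: lead(12x⁵ − 31x⁴ − 10x³ + 72x² − 63x + 8) ÷ lead(D) = 12x⁵ ÷ −3x² = −4x³. Subtract (−4x³)·D = 12x⁵ − 28x⁴ + 4x³. Remainder: −3x⁴ − 14x³ + 72x² − 63x + 8.
Step 5: lead(−3x⁴ − 14x³ + 72x² − 63x + 8) ÷ lead(D) = −3x⁴ ÷ −3x² = x². Subtract (x²)·D = −3x⁴ + 7x³ − x². Remainder: −21x³ + 73x² − 63x + 8.
Step 6: lead(−21x³ + 73x² − 63x + 8) ÷ lead(D) = −21x³ ÷ −3x² = 7x. Subtract (7x)·D = −21x³ + 49x² − 7x. Remainder: 24x² − 56x + 8.
Step 7: lead(24x² − 56x + 8) ÷ lead(D) = 24x² ÷ −3x² = −8. Subtract (−8)·D = 24x² − 56x + 8. Remainder: 0.

R = [0], so D(x) is a factor of P(x). yes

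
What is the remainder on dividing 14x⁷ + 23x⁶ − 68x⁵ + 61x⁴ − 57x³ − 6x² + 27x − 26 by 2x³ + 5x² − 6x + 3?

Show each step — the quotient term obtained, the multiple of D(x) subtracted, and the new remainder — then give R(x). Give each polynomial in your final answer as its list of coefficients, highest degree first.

Step 1: lead(14x⁷ + 23x⁶ − 68x⁵ + 61x⁴ − 57x³ − 6x² + 27x − 26) ÷ lead(D) = 14x⁷ ÷ 2x³ = 7x⁴. Subtract (7x⁴)·D = 14x⁷ + 35x⁶ − 42x⁵ + 21x⁴. Remainder: −12x⁶ − 26x⁵ + 40x⁴ − 57x³ − 6x² + 27x − 26.
Step 2: lead(−12x⁶ − 26x⁵ + 40x⁴ − 57x³ − 6x² + 27x − 26) ÷ lead(D) = −12x⁶ ÷ 2x³ = −6x³. Subtract (−6x³)·D = −12x⁶ − 30x⁵ + 36x⁴ − 18x³. Remainder: 4x⁵ + 4x⁴ − 39x³ − 6x² + 27x − 26.
Step 3: lead(4x⁵ + 4x⁴ − 39x³ − 6x² + 27x − 26) ÷ lead(D) = 4x⁵ ÷ 2x³ = 2x². Subtract (2x²)·D = 4x⁵ + 10x⁴ − 12x³ + 6x². Remainder: −6x⁴ − 27x³ − 12x² + 27x − 26.
Step 4: lead(−6x⁴ − 27x³ − 12x² + 27x − 26) ÷ lead(D) = −6x⁴ ÷ 2x³ = −3x. Subtract (−3x)·D = −6x⁴ − 15x³ + 18x² − 9x. Remainder: −12x³ − 30x² + 36x − 26.
Step 5: lead(−12x³ − 30x² + 36x − 26) ÷ lead(D) = −12x³ ÷ 2x³ = −6. Subtract (−6)·D = −12x³ − 30x² + 36x − 18. Remainder: −8.

R = [-8]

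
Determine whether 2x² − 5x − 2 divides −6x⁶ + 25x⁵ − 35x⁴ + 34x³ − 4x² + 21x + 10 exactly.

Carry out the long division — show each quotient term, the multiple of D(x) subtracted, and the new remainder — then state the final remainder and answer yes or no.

R(x) = 0, so D(x) is a factor of P(x). yes

Step 1: lead(−6x⁶ + 25x⁵ − 35x⁴ + 34x³ − 4x² + 21x + 10) ÷ lead(D) = −6x⁶ ÷ 2x² = −3x⁴. Subtract (−3x⁴)·D = −6x⁶ + 15x⁵ + 6x⁴. Remainder: 10x⁵ − 41x⁴ + 34x³ − 4x² + 21x + 10.
Step 2: lead(10x⁵ − 41x⁴ + 34x³ − 4x² + 21x + 10) ÷ lead(D) = 10x⁵ ÷ 2x² = 5x³. Subtract (5x³)·D = 10x⁵ − 25x⁴ − 10x³. Remainder: −16x⁴ + 44x³ − 4x² + 21x + 10.
Step 3: lead(−16x⁴ + 44x³ − 4x² + 21x + 10) ÷ lead(D) = −16x⁴ ÷ 2x² = −8x². Subtract (−8x²)·D = −16x⁴ + 40x³ + 16x². Remainder: 4x³ − 20x² + 21x + 10.
Step 4: lead(4x³ − 20x² + 21x + 10) ÷ lead(D) = 4x³ ÷ 2x² = 2x. Subtract (2x)·D = 4x³ − 10x² − 4x. Remainder: −10x² + 25x + 10.
Step 5: lead(−10x² + 25x + 10) ÷ lead(D) = −10x² ÷ 2x² = −5. Subtract (−5)·D = −10x² + 25x + 10. Remainder: 0.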